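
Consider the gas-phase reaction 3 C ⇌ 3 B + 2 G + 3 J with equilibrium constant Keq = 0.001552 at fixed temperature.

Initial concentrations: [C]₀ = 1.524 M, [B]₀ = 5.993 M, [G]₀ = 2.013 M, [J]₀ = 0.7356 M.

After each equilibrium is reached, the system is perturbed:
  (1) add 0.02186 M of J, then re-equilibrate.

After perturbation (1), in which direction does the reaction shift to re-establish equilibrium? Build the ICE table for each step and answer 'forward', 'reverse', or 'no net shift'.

Q₀ = 98.08 vs Keq = 0.001552 ⇒ Q>K, reverse
Step 1:
                   C          B          G          J
  init         1.524      5.993      2.013     0.7356
  Δ           0.6992    -0.6992    -0.4662    -0.6992
  eq           2.223      5.294      1.547    0.03635
  solve Keq expr → x = -0.2331; check Q = 0.001552
Then add 0.02186 M of J.
Step 2:
                   C          B          G          J
  init         2.223      5.294      1.547    0.05821
  Δ          0.02114   -0.02114   -0.01409   -0.02114
  eq           2.244      5.273      1.533    0.03707
  solve Keq expr → x = -0.007047; check Q = 0.001552

Direction: reverse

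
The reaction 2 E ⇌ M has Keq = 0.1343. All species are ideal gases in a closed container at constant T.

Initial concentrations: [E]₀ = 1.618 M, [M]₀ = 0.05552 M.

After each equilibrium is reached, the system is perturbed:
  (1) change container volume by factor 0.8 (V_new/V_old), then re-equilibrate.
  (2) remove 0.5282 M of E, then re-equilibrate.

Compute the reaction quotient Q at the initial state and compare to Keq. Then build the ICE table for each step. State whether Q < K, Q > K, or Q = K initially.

Q₀ = 0.02121; Q < K (proceeds forward)

Q₀ = 0.02121 vs Keq = 0.1343 ⇒ Q<K, forward
Step 1:
                    E           M
  Initial       1.618     0.05552
  Change      -0.3327      0.1663
  Equil         1.285      0.2219
  solve Keq expr → x = 0.1663; check Q = 0.1343
Then change container volume by factor 0.8 (V_new/V_old).
Step 2:
                    E           M
  Initial       1.607      0.2773
  Change     -0.07524     0.03762
  Equil         1.531       0.315
  solve Keq expr → x = 0.03762; check Q = 0.1343
Then remove 0.5282 M of E.
Step 3:
                    E           M
  Initial       1.003       0.315
  Change       0.2248     -0.1124
  Equil         1.228      0.2025
  solve Keq expr → x = -0.1124; check Q = 0.1343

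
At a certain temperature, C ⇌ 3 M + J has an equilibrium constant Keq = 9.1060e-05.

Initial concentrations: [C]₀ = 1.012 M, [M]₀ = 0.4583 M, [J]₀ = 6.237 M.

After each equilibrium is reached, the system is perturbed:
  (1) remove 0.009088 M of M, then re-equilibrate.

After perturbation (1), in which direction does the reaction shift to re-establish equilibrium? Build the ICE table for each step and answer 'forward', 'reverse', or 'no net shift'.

Q₀ = 0.5933 vs Keq = 9.1060e-05 ⇒ Q>K, reverse
Step 1:
                    C           M           J
  Initial       1.012      0.4583       6.237
  Change       0.1441     -0.4324     -0.1441
  Equil         1.156     0.02585       6.093
  solve Keq expr → x = -0.1441; check Q = 9.1060e-05
Then remove 0.009088 M of M.
Step 2:
                    C           M           J
  Initial       1.156     0.01676       6.093
  Change     -0.00302    0.009061     0.00302
  Equil         1.153     0.02583       6.096
  solve Keq expr → x = 0.00302; check Q = 9.1060e-05

Direction: forward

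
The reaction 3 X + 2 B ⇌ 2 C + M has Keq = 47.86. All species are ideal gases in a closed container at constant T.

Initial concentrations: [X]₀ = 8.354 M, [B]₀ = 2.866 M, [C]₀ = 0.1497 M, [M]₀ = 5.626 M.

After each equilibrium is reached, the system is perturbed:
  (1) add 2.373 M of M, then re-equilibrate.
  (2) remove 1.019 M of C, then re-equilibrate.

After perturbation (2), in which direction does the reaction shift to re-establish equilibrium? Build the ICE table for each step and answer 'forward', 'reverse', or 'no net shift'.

Q₀ = 2.6327e-05 vs Keq = 47.86 ⇒ Q<K, forward
Step 1:
                   X          B          C          M
  init         8.354      2.866     0.1497      5.626
  Δ            -4.11      -2.74       2.74       1.37
  eq           4.244     0.1263      2.889      6.996
  solve Keq expr → x = 1.37; check Q = 47.86
Then add 2.373 M of M.
Step 2:
                   X          B          C          M
  init         4.244     0.1263      2.889      9.369
  Δ          0.02635    0.01756   -0.01756  -0.008782
  eq           4.271     0.1439      2.872       9.36
  solve Keq expr → x = -0.008782; check Q = 47.86
Then remove 1.019 M of C.
Step 3:
                   X          B          C          M
  init         4.271     0.1439      1.853       9.36
  Δ         -0.06938   -0.04625    0.04625    0.02313
  eq           4.201    0.09764      1.899      9.383
  solve Keq expr → x = 0.02313; check Q = 47.86

Direction: forward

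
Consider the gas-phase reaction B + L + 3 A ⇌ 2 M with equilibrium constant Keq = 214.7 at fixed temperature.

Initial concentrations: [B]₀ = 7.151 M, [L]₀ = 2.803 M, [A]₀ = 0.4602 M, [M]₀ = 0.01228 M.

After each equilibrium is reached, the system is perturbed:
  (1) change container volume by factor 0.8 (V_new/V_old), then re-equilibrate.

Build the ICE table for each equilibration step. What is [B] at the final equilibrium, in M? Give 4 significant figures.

[B]_eq = 8.756 M

Q₀ = 7.7191e-05 vs Keq = 214.7 ⇒ Q<K, forward
Step 1:
                   B          L          A          M
  I            7.151      2.803     0.4602    0.01228
  C           -0.144     -0.144     -0.432      0.288
  E            7.007      2.659    0.02825     0.3002
  solve Keq expr → x = 0.144; check Q = 214.7
Then change container volume by factor 0.8 (V_new/V_old).
Step 2:
                   B          L          A          M
  I            8.759      3.324    0.03531     0.3753
  C        -0.002275  -0.002275  -0.006825    0.00455
  E            8.756      3.321    0.02848     0.3799
  solve Keq expr → x = 0.002275; check Q = 214.7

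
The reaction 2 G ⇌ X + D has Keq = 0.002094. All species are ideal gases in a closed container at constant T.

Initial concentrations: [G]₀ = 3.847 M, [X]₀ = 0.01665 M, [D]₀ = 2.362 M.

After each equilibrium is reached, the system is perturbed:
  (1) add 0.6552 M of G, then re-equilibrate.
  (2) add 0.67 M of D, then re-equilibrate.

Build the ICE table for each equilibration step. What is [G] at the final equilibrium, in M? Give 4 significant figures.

Q₀ = 0.002657 vs Keq = 0.002094 ⇒ Q>K, reverse
Step 1:
                  G         X         D
  Initial     3.847   0.01665     2.362
  Change   0.006926 -0.003463 -0.003463
  Equil       3.854   0.01319     2.359
  solve Keq expr → x = -0.003463; check Q = 0.002094
Then add 0.6552 M of G.
Step 2:
                  G         X         D
  Initial     4.509   0.01319     2.359
  Change  -0.009505  0.004753  0.004753
  Equil         4.5   0.01794     2.363
  solve Keq expr → x = 0.004753; check Q = 0.002094
Then add 0.67 M of D.
Step 3:
                  G         X         D
  Initial       4.5   0.01794     3.033
  Change   0.007792 -0.003896 -0.003896
  Equil       4.507   0.01404     3.029
  solve Keq expr → x = -0.003896; check Q = 0.002094

[G]_eq = 4.507 M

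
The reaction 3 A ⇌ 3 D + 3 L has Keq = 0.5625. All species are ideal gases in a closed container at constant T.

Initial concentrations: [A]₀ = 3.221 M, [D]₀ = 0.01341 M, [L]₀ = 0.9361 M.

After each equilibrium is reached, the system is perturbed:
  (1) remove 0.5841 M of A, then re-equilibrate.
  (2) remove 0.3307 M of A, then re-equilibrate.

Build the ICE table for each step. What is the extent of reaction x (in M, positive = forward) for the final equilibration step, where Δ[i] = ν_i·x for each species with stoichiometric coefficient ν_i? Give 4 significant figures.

Q₀ = 5.9194e-08 vs Keq = 0.5625 ⇒ Q<K, forward
Step 1:
                    A           D           L
  I             3.221     0.01341      0.9361
  C           -0.9656      0.9656      0.9656
  E             2.255       0.979       1.902
  solve Keq expr → x = 0.3219; check Q = 0.5625
Then remove 0.5841 M of A.
Step 2:
                    A           D           L
  I             1.671       0.979       1.902
  C             0.135      -0.135      -0.135
  E             1.806       0.844       1.767
  solve Keq expr → x = -0.04501; check Q = 0.5625
Then remove 0.3307 M of A.
Step 3:
                    A           D           L
  I             1.476       0.844       1.767
  C           0.08137    -0.08137    -0.08137
  E             1.557      0.7626       1.685
  solve Keq expr → x = -0.02712; check Q = 0.5625

x = -0.02712 M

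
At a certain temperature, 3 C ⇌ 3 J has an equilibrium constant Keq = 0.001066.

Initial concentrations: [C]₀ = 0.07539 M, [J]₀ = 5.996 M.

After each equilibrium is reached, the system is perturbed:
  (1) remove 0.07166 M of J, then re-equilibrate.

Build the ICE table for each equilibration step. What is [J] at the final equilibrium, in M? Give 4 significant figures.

Q₀ = 5.0309e+05 vs Keq = 0.001066 ⇒ Q>K, reverse
Step 1:
                  C         J
  init      0.07539     5.996
  Δ           5.433    -5.433
  eq          5.509    0.5627
  solve Keq expr → x = -1.811; check Q = 0.001066
Then remove 0.07166 M of J.
Step 2:
                  C         J
  init        5.509    0.4911
  Δ        -0.06502   0.06502
  eq          5.444    0.5561
  solve Keq expr → x = 0.02167; check Q = 0.001066

[J]_eq = 0.5561 M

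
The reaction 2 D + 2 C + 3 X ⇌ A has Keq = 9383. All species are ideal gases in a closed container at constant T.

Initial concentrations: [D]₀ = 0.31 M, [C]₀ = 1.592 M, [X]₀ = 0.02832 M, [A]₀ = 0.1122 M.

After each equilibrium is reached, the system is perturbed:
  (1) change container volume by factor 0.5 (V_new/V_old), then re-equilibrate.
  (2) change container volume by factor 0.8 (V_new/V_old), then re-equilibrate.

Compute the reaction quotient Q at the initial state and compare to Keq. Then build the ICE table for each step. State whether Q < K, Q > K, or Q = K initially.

Q₀ = 2.0282e+04; Q > K (proceeds reverse)

Q₀ = 2.0282e+04 vs Keq = 9383 ⇒ Q>K, reverse
Step 1:
                  D         C         X         A
  Initial      0.31     1.592   0.02832    0.1122
  Change   0.005038  0.005038  0.007557 -0.002519
  Equil       0.315     1.597   0.03588    0.1097
  solve Keq expr → x = -0.002519; check Q = 9383
Then change container volume by factor 0.5 (V_new/V_old).
Step 2:
                  D         C         X         A
  Initial    0.6301     3.194   0.07175    0.2194
  Change     -0.035    -0.035  -0.05249    0.0175
  Equil      0.5951     3.159   0.01926    0.2369
  solve Keq expr → x = 0.0175; check Q = 9383
Then change container volume by factor 0.8 (V_new/V_old).
Step 3:
                  D         C         X         A
  Initial    0.7438     3.949   0.02407    0.2961
  Change  -0.005682 -0.005682 -0.008523  0.002841
  Equil      0.7382     3.943   0.01555    0.2989
  solve Keq expr → x = 0.002841; check Q = 9383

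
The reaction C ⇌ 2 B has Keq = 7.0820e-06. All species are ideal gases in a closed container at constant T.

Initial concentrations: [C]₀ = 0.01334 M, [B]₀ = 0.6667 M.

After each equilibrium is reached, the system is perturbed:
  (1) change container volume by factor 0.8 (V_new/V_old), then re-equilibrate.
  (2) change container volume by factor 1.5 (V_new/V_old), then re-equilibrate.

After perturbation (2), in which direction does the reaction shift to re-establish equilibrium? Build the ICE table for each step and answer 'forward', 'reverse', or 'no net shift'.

Q₀ = 33.32 vs Keq = 7.0820e-06 ⇒ Q>K, reverse
Step 1:
                  C         B
  init      0.01334    0.6667
  Δ          0.3326   -0.6651
  eq         0.3459  0.001565
  solve Keq expr → x = -0.3326; check Q = 7.0820e-06
Then change container volume by factor 0.8 (V_new/V_old).
Step 2:
                  C         B
  init       0.4324  0.001956
  Δ       1.0317e-04 -2.0634e-04
  eq         0.4325   0.00175
  solve Keq expr → x = -1.0317e-04; check Q = 7.0820e-06
Then change container volume by factor 1.5 (V_new/V_old).
Step 3:
                  C         B
  init       0.2883  0.001167
  Δ       -1.3095e-04 2.6189e-04
  eq         0.2882  0.001429
  solve Keq expr → x = 1.3095e-04; check Q = 7.0820e-06

Direction: forward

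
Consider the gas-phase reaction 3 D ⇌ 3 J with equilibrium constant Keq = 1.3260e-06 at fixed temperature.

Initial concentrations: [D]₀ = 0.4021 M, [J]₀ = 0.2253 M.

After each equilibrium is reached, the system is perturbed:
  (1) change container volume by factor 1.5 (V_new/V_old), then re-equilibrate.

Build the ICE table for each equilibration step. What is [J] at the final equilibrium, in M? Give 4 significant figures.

[J]_eq = 0.004545 M

Q₀ = 0.1759 vs Keq = 1.3260e-06 ⇒ Q>K, reverse
Step 1:
                    D           J
  Initial      0.4021      0.2253
  Change       0.2185     -0.2185
  Equil        0.6206    0.006818
  solve Keq expr → x = -0.07283; check Q = 1.3260e-06
Then change container volume by factor 1.5 (V_new/V_old).
Step 2:
                    D           J
  Initial      0.4137    0.004545
  Change            0           0
  Equil        0.4137    0.004545
  solve Keq expr → x = 0; check Q = 1.3260e-06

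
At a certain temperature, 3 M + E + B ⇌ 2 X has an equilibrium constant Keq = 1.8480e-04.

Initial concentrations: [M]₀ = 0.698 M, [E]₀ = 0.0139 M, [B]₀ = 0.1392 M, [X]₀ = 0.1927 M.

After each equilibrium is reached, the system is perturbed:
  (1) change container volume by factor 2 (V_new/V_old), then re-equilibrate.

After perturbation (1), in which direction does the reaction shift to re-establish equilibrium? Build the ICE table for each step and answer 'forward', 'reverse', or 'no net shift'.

Q₀ = 56.43 vs Keq = 1.8480e-04 ⇒ Q>K, reverse
Step 1:
                  M         E         B         X
  Initial     0.698    0.0139    0.1392    0.1927
  Change     0.2859   0.09529   0.09529   -0.1906
  Equil      0.9839    0.1092    0.2345  0.002123
  solve Keq expr → x = -0.09529; check Q = 1.8480e-04
Then change container volume by factor 2 (V_new/V_old).
Step 2:
                  M         E         B         X
  Initial    0.4919   0.05459    0.1172  0.001061
  Change   0.001025 3.4162e-04 3.4162e-04 -6.8323e-04
  Equil       0.493   0.05494    0.1176 3.7816e-04
  solve Keq expr → x = -3.4162e-04; check Q = 1.8480e-04

Direction: reverse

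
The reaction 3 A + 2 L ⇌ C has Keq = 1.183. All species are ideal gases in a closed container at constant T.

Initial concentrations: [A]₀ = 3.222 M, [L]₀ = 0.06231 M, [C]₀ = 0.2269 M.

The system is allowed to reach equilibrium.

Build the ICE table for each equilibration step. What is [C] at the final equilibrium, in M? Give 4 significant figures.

Q₀ = 1.747 vs Keq = 1.183 ⇒ Q>K, reverse
Step 1:
                   A          L          C
  init         3.222    0.06231     0.2269
  Δ          0.01772    0.01181  -0.005905
  eq            3.24    0.07412      0.221
  solve Keq expr → x = -0.005905; check Q = 1.183

[C]_eq = 0.221 M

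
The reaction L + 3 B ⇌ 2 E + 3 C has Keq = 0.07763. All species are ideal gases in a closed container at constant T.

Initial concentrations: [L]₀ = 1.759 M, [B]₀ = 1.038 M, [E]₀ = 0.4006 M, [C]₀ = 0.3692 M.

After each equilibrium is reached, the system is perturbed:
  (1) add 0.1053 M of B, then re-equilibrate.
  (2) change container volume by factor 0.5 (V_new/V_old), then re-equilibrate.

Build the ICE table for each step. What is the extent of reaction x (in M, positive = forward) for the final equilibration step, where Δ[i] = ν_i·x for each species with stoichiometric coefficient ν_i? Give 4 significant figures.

x = -0.04256 M

Q₀ = 0.004105 vs Keq = 0.07763 ⇒ Q<K, forward
Step 1:
                   L          B          E          C
  Initial      1.759      1.038     0.4006     0.3692
  Change    -0.07792    -0.2338     0.1558     0.2338
  Equil        1.681     0.8042     0.5564      0.603
  solve Keq expr → x = 0.07792; check Q = 0.07763
Then add 0.1053 M of B.
Step 2:
                   L          B          E          C
  Initial      1.681     0.9095     0.5564      0.603
  Change    -0.01145   -0.03434     0.0229    0.03434
  Equil         1.67     0.8752     0.5793     0.6373
  solve Keq expr → x = 0.01145; check Q = 0.07763
Then change container volume by factor 0.5 (V_new/V_old).
Step 3:
                   L          B          E          C
  Initial      3.339       1.75      1.159      1.275
  Change     0.04256     0.1277   -0.08512    -0.1277
  Equil        3.382      1.878      1.074      1.147
  solve Keq expr → x = -0.04256; check Q = 0.07763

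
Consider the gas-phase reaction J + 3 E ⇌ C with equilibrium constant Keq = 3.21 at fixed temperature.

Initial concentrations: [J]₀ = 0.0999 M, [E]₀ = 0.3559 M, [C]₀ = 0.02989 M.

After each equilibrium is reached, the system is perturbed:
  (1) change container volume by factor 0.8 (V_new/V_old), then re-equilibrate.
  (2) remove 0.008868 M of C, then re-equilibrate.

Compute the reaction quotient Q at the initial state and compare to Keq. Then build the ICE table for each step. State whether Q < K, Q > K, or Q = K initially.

Q₀ = 6.637 vs Keq = 3.21 ⇒ Q>K, reverse
Step 1:
                   J          E          C
  Initial     0.0999     0.3559    0.02989
  Change    0.009768    0.02931  -0.009768
  Equil       0.1097     0.3852    0.02012
  solve Keq expr → x = -0.009768; check Q = 3.21
Then change container volume by factor 0.8 (V_new/V_old).
Step 2:
                   J          E          C
  Initial     0.1371     0.4815    0.02515
  Change    -0.01118   -0.03354    0.01118
  Equil       0.1259      0.448    0.03633
  solve Keq expr → x = 0.01118; check Q = 3.21
Then remove 0.008868 M of C.
Step 3:
                   J          E          C
  Initial     0.1259      0.448    0.02746
  Change   -0.004498   -0.01349   0.004498
  Equil       0.1214     0.4345    0.03196
  solve Keq expr → x = 0.004498; check Q = 3.21

Q₀ = 6.637; Q > K (proceeds reverse)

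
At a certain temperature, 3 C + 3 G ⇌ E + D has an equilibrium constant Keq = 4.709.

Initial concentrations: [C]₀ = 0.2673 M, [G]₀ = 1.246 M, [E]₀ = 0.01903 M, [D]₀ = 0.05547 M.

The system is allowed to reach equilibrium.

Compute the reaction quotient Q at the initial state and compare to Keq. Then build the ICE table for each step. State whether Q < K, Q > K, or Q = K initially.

Q₀ = 0.02857; Q < K (proceeds forward)

Q₀ = 0.02857 vs Keq = 4.709 ⇒ Q<K, forward
Step 1:
                  C         G         E         D
  I          0.2673     1.246   0.01903   0.05547
  C         -0.1586   -0.1586   0.05285   0.05285
  E          0.1087     1.087   0.07188    0.1083
  solve Keq expr → x = 0.05285; check Q = 4.709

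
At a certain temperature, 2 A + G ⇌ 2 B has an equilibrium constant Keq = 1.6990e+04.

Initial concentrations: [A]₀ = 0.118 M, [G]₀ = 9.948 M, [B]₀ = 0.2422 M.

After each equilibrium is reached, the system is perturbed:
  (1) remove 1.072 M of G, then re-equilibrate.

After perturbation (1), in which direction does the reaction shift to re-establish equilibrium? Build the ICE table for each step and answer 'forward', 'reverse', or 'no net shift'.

Direction: reverse

Q₀ = 0.4235 vs Keq = 1.6990e+04 ⇒ Q<K, forward
Step 1:
                   A          G          B
  I            0.118      9.948     0.2422
  C          -0.1171   -0.05856     0.1171
  E       8.7660e-04      9.889     0.3593
  solve Keq expr → x = 0.05856; check Q = 1.6990e+04
Then remove 1.072 M of G.
Step 2:
                   A          G          B
  I       8.7660e-04      8.817     0.3593
  C       5.1625e-05 2.5812e-05 -5.1625e-05
  E       9.2823e-04      8.817     0.3593
  solve Keq expr → x = -2.5812e-05; check Q = 1.6990e+04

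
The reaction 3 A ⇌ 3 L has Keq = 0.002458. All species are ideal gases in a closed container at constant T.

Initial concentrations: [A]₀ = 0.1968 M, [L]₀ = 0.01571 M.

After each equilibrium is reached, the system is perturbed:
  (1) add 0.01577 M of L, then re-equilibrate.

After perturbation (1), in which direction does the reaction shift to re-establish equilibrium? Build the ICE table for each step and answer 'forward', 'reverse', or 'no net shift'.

Direction: reverse

Q₀ = 5.0869e-04 vs Keq = 0.002458 ⇒ Q<K, forward
Step 1:
                   A          L
  init        0.1968    0.01571
  Δ        -0.009559   0.009559
  eq          0.1872    0.02527
  solve Keq expr → x = 0.003186; check Q = 0.002458
Then add 0.01577 M of L.
Step 2:
                   A          L
  init        0.1872    0.04104
  Δ          0.01389   -0.01389
  eq          0.2011    0.02714
  solve Keq expr → x = -0.004632; check Q = 0.002458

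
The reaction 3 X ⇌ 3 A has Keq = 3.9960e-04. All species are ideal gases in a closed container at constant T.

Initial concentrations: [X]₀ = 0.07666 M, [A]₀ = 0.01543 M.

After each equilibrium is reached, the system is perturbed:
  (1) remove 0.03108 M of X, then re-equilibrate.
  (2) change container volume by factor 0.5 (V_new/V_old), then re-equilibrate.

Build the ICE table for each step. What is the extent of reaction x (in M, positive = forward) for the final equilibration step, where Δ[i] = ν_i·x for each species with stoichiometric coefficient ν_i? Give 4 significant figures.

x = 0 M

Q₀ = 0.008154 vs Keq = 3.9960e-04 ⇒ Q>K, reverse
Step 1:
                    X           A
  I           0.07666     0.01543
  C          0.009112   -0.009112
  E           0.08577    0.006318
  solve Keq expr → x = -0.003037; check Q = 3.9960e-04
Then remove 0.03108 M of X.
Step 2:
                    X           A
  I           0.05469    0.006318
  C          0.002132   -0.002132
  E           0.05682    0.004185
  solve Keq expr → x = -7.1073e-04; check Q = 3.9960e-04
Then change container volume by factor 0.5 (V_new/V_old).
Step 3:
                    X           A
  I            0.1136    0.008371
  C                 0           0
  E            0.1136    0.008371
  solve Keq expr → x = 0; check Q = 3.9960e-04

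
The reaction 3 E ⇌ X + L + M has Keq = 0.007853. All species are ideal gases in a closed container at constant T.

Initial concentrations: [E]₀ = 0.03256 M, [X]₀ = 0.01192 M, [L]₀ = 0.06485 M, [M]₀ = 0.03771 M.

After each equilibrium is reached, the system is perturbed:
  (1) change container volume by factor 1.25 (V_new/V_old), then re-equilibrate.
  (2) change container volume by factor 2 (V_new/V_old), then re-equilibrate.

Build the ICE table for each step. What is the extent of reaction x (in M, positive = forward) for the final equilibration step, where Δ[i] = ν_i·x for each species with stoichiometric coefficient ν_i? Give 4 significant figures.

Q₀ = 0.8445 vs Keq = 0.007853 ⇒ Q>K, reverse
Step 1:
                    E           X           L           M
  init        0.03256     0.01192     0.06485     0.03771
  Δ           0.03156    -0.01052    -0.01052    -0.01052
  eq          0.06412    0.001401     0.05433     0.02719
  solve Keq expr → x = -0.01052; check Q = 0.007853
Then change container volume by factor 1.25 (V_new/V_old).
Step 2:
                    E           X           L           M
  init        0.05129    0.001121     0.04346     0.02175
  Δ                 0           0           0           0
  eq          0.05129    0.001121     0.04346     0.02175
  solve Keq expr → x = 0; check Q = 0.007853
Then change container volume by factor 2 (V_new/V_old).
Step 3:
                    E           X           L           M
  init        0.02565  5.6044e-04     0.02173     0.01088
  Δ                 0           0           0           0
  eq          0.02565  5.6044e-04     0.02173     0.01088
  solve Keq expr → x = 0; check Q = 0.007853

x = 0 M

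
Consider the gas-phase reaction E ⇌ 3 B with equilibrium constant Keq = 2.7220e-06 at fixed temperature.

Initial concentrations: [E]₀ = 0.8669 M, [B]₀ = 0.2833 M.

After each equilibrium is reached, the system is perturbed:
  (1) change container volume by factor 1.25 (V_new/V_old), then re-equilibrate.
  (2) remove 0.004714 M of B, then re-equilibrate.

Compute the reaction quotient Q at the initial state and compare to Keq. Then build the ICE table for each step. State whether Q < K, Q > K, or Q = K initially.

Q₀ = 0.02623 vs Keq = 2.7220e-06 ⇒ Q>K, reverse
Step 1:
                  E         B
  I          0.8669    0.2833
  C         0.08985   -0.2695
  E          0.9567   0.01376
  solve Keq expr → x = -0.08985; check Q = 2.7220e-06
Then change container volume by factor 1.25 (V_new/V_old).
Step 2:
                  E         B
  I          0.7654   0.01101
  C       -5.8738e-04  0.001762
  E          0.7648   0.01277
  solve Keq expr → x = 5.8738e-04; check Q = 2.7220e-06
Then remove 0.004714 M of B.
Step 3:
                  E         B
  I          0.7648  0.008055
  C       -0.001568  0.004705
  E          0.7632   0.01276
  solve Keq expr → x = 0.001568; check Q = 2.7220e-06

Q₀ = 0.02623; Q > K (proceeds reverse)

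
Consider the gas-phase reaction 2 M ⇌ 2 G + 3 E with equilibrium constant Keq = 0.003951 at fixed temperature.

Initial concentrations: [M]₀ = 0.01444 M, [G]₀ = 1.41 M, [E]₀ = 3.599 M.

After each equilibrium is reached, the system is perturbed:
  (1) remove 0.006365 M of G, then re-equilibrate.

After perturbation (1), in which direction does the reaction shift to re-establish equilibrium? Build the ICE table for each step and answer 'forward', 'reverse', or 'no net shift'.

Q₀ = 4.4448e+05 vs Keq = 0.003951 ⇒ Q>K, reverse
Step 1:
                  M         G         E
  I         0.01444      1.41     3.599
  C           1.365    -1.365    -2.048
  E            1.38   0.04488     1.551
  solve Keq expr → x = -0.6826; check Q = 0.003951
Then remove 0.006365 M of G.
Step 2:
                  M         G         E
  I            1.38   0.03851     1.551
  C       -0.005803  0.005803  0.008704
  E           1.374   0.04432      1.56
  solve Keq expr → x = 0.002901; check Q = 0.003951

Direction: forward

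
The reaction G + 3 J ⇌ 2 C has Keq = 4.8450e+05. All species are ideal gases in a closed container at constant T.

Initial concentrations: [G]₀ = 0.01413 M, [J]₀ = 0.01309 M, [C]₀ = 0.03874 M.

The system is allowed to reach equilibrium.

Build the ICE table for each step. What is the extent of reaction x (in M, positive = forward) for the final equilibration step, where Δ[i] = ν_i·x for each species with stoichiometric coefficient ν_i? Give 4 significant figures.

x = 0.002093 M

Q₀ = 4.7354e+04 vs Keq = 4.8450e+05 ⇒ Q<K, forward
Step 1:
                   G          J          C
  init       0.01413    0.01309    0.03874
  Δ        -0.002093  -0.006279   0.004186
  eq         0.01204   0.006811    0.04293
  solve Keq expr → x = 0.002093; check Q = 4.8450e+05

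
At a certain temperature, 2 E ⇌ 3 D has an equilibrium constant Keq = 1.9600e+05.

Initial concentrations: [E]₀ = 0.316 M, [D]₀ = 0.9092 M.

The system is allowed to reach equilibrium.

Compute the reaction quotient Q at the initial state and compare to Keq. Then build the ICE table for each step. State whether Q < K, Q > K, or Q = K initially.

Q₀ = 7.527; Q < K (proceeds forward)

Q₀ = 7.527 vs Keq = 1.9600e+05 ⇒ Q<K, forward
Step 1:
                    E           D
  Initial       0.316      0.9092
  Change      -0.3123      0.4685
  Equil      0.003653       1.378
  solve Keq expr → x = 0.1562; check Q = 1.9600e+05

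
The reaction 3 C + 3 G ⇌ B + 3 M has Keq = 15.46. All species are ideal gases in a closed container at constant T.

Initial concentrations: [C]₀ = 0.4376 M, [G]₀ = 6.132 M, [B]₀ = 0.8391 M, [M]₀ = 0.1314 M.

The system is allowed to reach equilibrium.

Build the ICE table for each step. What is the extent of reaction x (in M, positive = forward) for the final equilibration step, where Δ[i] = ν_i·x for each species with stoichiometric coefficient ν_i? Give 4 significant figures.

Q₀ = 9.8528e-05 vs Keq = 15.46 ⇒ Q<K, forward
Step 1:
                   C          G          B          M
  I           0.4376      6.132     0.8391     0.1314
  C          -0.4007    -0.4007     0.1336     0.4007
  E          0.03692      5.731     0.9727     0.5321
  solve Keq expr → x = 0.1336; check Q = 15.46

x = 0.1336 M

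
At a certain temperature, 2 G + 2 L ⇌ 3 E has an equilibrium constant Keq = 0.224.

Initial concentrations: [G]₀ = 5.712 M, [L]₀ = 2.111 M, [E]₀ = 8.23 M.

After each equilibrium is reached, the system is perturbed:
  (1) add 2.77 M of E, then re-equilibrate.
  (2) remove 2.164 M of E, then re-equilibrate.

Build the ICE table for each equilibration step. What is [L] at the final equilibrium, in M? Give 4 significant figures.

Q₀ = 3.834 vs Keq = 0.224 ⇒ Q>K, reverse
Step 1:
                    G           L           E
  init          5.712       2.111        8.23
  Δ             1.716       1.716      -2.574
  eq            7.428       3.827       5.656
  solve Keq expr → x = -0.8579; check Q = 0.224
Then add 2.77 M of E.
Step 2:
                    G           L           E
  init          7.428       3.827       8.426
  Δ             0.916       0.916      -1.374
  eq            8.344       4.743       7.052
  solve Keq expr → x = -0.458; check Q = 0.224
Then remove 2.164 M of E.
Step 3:
                    G           L           E
  init          8.344       4.743       4.888
  Δ            -0.714      -0.714       1.071
  eq             7.63       4.029       5.959
  solve Keq expr → x = 0.357; check Q = 0.224

[L]_eq = 4.029 M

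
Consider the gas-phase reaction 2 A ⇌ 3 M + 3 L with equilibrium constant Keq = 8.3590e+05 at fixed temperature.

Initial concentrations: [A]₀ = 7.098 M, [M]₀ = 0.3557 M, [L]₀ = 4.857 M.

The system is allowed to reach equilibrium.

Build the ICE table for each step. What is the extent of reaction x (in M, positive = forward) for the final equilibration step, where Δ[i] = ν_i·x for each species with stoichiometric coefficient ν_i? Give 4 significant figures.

Q₀ = 0.1023 vs Keq = 8.3590e+05 ⇒ Q<K, forward
Step 1:
                    A           M           L
  init          7.098      0.3557       4.857
  Δ            -5.682       8.523       8.523
  eq            1.416       8.878       13.38
  solve Keq expr → x = 2.841; check Q = 8.3590e+05

x = 2.841 M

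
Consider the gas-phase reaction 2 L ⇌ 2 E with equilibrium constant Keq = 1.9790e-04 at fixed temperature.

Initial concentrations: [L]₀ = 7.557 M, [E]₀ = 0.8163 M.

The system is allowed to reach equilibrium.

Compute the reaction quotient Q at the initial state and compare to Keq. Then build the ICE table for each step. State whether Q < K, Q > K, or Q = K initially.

Q₀ = 0.01167 vs Keq = 1.9790e-04 ⇒ Q>K, reverse
Step 1:
                    L           E
  Initial       7.557      0.8163
  Change       0.7001     -0.7001
  Equil         8.257      0.1162
  solve Keq expr → x = -0.3501; check Q = 1.9790e-04

Q₀ = 0.01167; Q > K (proceeds reverse)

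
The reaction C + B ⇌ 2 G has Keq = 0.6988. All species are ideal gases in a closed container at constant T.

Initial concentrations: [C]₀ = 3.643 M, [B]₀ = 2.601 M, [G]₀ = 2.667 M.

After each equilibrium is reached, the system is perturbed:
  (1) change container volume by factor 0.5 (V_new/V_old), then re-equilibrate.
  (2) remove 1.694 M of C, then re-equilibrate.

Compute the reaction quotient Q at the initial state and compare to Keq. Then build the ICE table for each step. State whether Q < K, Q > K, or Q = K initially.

Q₀ = 0.7507 vs Keq = 0.6988 ⇒ Q>K, reverse
Step 1:
                   C          B          G
  Initial      3.643      2.601      2.667
  Change     0.03293    0.03293   -0.06587
  Equil        3.676      2.634      2.601
  solve Keq expr → x = -0.03293; check Q = 0.6988
Then change container volume by factor 0.5 (V_new/V_old).
Step 2:
                   C          B          G
  Initial      7.352      5.268      5.202
  Change           0          0          0
  Equil        7.352      5.268      5.202
  solve Keq expr → x = 0; check Q = 0.6988
Then remove 1.694 M of C.
Step 3:
                   C          B          G
  Initial      5.658      5.268      5.202
  Change      0.2251     0.2251    -0.4502
  Equil        5.883      5.493      4.752
  solve Keq expr → x = -0.2251; check Q = 0.6988

Q₀ = 0.7507; Q > K (proceeds reverse)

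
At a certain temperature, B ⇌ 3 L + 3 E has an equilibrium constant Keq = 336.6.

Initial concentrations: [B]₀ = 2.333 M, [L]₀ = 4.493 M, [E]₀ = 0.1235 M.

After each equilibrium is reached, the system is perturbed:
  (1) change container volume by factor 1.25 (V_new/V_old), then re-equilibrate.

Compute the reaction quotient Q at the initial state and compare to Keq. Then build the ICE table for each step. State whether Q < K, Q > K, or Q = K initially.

Q₀ = 0.07323; Q < K (proceeds forward)

Q₀ = 0.07323 vs Keq = 336.6 ⇒ Q<K, forward
Step 1:
                   B          L          E
  I            2.333      4.493     0.1235
  C          -0.4492      1.347      1.347
  E            1.884       5.84      1.471
  solve Keq expr → x = 0.4492; check Q = 336.6
Then change container volume by factor 1.25 (V_new/V_old).
Step 2:
                   B          L          E
  I            1.507      4.672      1.177
  C          -0.1211     0.3634     0.3634
  E            1.386      5.036       1.54
  solve Keq expr → x = 0.1211; check Q = 336.6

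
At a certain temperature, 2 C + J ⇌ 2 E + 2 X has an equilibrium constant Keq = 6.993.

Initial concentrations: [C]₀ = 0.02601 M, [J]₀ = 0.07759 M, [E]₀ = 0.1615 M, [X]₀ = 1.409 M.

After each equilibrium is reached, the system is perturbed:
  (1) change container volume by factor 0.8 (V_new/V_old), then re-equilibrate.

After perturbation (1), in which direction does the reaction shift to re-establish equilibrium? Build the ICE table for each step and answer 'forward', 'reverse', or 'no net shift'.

Q₀ = 986.5 vs Keq = 6.993 ⇒ Q>K, reverse
Step 1:
                    C           J           E           X
  I           0.02601     0.07759      0.1615       1.409
  C           0.08482     0.04241    -0.08482    -0.08482
  E            0.1108        0.12     0.07668       1.324
  solve Keq expr → x = -0.04241; check Q = 6.993
Then change container volume by factor 0.8 (V_new/V_old).
Step 2:
                    C           J           E           X
  I            0.1385        0.15     0.09584       1.655
  C          0.005556    0.002778   -0.005556   -0.005556
  E            0.1441      0.1528     0.09029        1.65
  solve Keq expr → x = -0.002778; check Q = 6.993

Direction: reverse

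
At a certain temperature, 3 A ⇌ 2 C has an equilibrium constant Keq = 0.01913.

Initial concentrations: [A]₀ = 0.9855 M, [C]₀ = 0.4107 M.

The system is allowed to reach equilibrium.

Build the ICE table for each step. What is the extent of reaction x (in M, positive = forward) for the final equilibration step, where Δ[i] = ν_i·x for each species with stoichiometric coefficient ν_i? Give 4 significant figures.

x = -0.1034 M

Q₀ = 0.1762 vs Keq = 0.01913 ⇒ Q>K, reverse
Step 1:
                    A           C
  init         0.9855      0.4107
  Δ            0.3101     -0.2067
  eq            1.296       0.204
  solve Keq expr → x = -0.1034; check Q = 0.01913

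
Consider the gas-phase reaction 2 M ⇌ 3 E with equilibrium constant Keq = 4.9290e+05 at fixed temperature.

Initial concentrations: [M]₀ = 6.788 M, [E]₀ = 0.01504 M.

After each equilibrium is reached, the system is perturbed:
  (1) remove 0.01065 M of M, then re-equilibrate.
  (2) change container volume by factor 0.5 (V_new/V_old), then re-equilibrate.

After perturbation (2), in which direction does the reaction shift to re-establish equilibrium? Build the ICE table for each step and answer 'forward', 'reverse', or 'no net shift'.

Q₀ = 7.3835e-08 vs Keq = 4.9290e+05 ⇒ Q<K, forward
Step 1:
                    M           E
  Initial       6.788     0.01504
  Change       -6.742       10.11
  Equil       0.04591       10.13
  solve Keq expr → x = 3.371; check Q = 4.9290e+05
Then remove 0.01065 M of M.
Step 2:
                    M           E
  Initial     0.03526       10.13
  Change      0.01054    -0.01581
  Equil        0.0458       10.11
  solve Keq expr → x = -0.005271; check Q = 4.9290e+05
Then change container volume by factor 0.5 (V_new/V_old).
Step 3:
                    M           E
  Initial     0.09161       20.22
  Change      0.03741    -0.05611
  Equil         0.129       20.17
  solve Keq expr → x = -0.0187; check Q = 4.9290e+05

Direction: reverse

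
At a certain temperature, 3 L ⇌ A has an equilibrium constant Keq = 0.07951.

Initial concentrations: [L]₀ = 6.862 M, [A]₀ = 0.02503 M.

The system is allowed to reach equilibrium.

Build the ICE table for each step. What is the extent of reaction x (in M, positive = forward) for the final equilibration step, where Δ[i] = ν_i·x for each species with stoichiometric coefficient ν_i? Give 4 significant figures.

Q₀ = 7.7466e-05 vs Keq = 0.07951 ⇒ Q<K, forward
Step 1:
                    L           A
  init          6.862     0.02503
  Δ            -4.237       1.412
  eq            2.625       1.437
  solve Keq expr → x = 1.412; check Q = 0.07951

x = 1.412 M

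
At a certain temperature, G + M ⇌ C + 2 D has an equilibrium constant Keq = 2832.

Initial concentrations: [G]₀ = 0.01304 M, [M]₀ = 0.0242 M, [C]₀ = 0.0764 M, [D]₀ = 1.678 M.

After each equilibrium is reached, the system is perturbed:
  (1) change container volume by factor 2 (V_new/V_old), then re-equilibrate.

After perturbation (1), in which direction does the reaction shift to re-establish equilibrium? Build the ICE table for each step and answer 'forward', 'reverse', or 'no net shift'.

Q₀ = 681.7 vs Keq = 2832 ⇒ Q<K, forward
Step 1:
                   G          M          C          D
  I          0.01304     0.0242     0.0764      1.678
  C        -0.007829  -0.007829   0.007829    0.01566
  E         0.005211    0.01637    0.08423      1.694
  solve Keq expr → x = 0.007829; check Q = 2832
Then change container volume by factor 2 (V_new/V_old).
Step 2:
                   G          M          C          D
  I         0.002606   0.008186    0.04211     0.8468
  C        -0.001063  -0.001063   0.001063   0.002126
  E         0.001543   0.007123    0.04318      0.849
  solve Keq expr → x = 0.001063; check Q = 2832

Direction: forward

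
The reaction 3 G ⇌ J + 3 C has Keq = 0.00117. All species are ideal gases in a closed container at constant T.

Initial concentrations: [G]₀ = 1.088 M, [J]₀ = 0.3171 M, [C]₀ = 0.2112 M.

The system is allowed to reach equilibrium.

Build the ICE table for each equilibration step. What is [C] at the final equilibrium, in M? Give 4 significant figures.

[C]_eq = 0.1758 M

Q₀ = 0.002319 vs Keq = 0.00117 ⇒ Q>K, reverse
Step 1:
                    G           J           C
  Initial       1.088      0.3171      0.2112
  Change       0.0354     -0.0118     -0.0354
  Equil         1.123      0.3053      0.1758
  solve Keq expr → x = -0.0118; check Q = 0.00117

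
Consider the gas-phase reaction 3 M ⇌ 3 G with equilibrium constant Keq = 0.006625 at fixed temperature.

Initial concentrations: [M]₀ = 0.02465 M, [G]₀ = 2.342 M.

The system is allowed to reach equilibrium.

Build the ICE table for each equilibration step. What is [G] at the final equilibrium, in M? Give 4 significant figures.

[G]_eq = 0.3742 M

Q₀ = 8.5765e+05 vs Keq = 0.006625 ⇒ Q>K, reverse
Step 1:
                  M         G
  Initial   0.02465     2.342
  Change      1.968    -1.968
  Equil       1.992    0.3742
  solve Keq expr → x = -0.6559; check Q = 0.006625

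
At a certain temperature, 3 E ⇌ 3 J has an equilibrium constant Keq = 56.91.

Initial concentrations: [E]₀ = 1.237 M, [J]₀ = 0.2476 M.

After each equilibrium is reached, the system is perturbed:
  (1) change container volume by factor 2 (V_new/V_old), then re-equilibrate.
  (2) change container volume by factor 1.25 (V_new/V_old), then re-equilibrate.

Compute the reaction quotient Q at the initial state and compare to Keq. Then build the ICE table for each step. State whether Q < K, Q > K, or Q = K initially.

Q₀ = 0.008019 vs Keq = 56.91 ⇒ Q<K, forward
Step 1:
                   E          J
  Initial      1.237     0.2476
  Change     -0.9307     0.9307
  Equil       0.3063      1.178
  solve Keq expr → x = 0.3102; check Q = 56.91
Then change container volume by factor 2 (V_new/V_old).
Step 2:
                   E          J
  Initial     0.1532     0.5891
  Change           0          0
  Equil       0.1532     0.5891
  solve Keq expr → x = 0; check Q = 56.91
Then change container volume by factor 1.25 (V_new/V_old).
Step 3:
                   E          J
  Initial     0.1225     0.4713
  Change           0          0
  Equil       0.1225     0.4713
  solve Keq expr → x = 0; check Q = 56.91

Q₀ = 0.008019; Q < K (proceeds forward)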